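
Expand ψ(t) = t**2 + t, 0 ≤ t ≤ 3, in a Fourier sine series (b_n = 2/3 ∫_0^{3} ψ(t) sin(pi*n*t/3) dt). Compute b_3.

-8/(3*pi**3) + 8/pi

b_3 = 2/3 ∫_0^{3} (t**2 + t) sin(pi*t) dt.
Integrating by parts twice (tabular method), an antiderivative of (t**2 + t) sin(pi*t) is -t**2*cos(pi*t)/pi + 2*t*sin(pi*t)/pi**2 - t*cos(pi*t)/pi + sin(pi*t)/pi**2 + 2*cos(pi*t)/pi**3; evaluating from 0 to 3: ∫_{0}^{3} (t**2 + t) sin(pi*t) dt = (-2/pi**3 + 12/pi) - (2/pi**3) = -4/pi**3 + 12/pi.
Hence b_3 = (2/3)·(-4/pi**3 + 12/pi) = -8/(3*pi**3) + 8/pi.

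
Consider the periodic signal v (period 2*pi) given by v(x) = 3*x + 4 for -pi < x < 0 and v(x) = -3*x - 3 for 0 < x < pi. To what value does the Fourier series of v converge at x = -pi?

1/2 - 3*pi

At x = -pi the one-sided limits are v(-pi^-) = -3*pi - 3 and v(-pi^+) = 4 - 3*pi.
By Dirichlet's theorem the series converges to their average, [(-3*pi - 3) + (4 - 3*pi)]/2 = 1/2 - 3*pi.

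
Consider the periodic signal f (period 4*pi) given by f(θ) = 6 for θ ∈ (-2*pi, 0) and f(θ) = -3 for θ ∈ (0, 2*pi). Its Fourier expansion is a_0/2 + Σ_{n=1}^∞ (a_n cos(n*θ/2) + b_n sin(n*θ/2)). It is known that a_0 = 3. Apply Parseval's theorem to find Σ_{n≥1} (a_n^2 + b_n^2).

81/2

Parseval: a_0^2/2 + Σ_{n≥1} (a_n^2+b_n^2) = (1/(2*pi)) ∫_{-2*pi}^{2*pi} f(θ)^2 dθ = 45.
Subtract a_0^2/2 = 9/2: Σ (a_n^2+b_n^2) = 81/2.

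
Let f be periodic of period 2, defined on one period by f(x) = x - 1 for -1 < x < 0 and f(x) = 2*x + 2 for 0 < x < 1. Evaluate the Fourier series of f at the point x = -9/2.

x = -9/2 differs from x = -1/2 by -2 full period(s), and the series is 2-periodic.
f is continuous at x = -1/2 with value -3/2, so the series converges to -3/2 there.

-3/2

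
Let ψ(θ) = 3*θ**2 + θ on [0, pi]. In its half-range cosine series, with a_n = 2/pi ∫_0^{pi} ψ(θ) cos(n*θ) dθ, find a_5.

4*(-3*pi - 1)/(25*pi)

a_5 = 2/pi ∫_0^{pi} (3*θ**2 + θ) cos(5*θ) dθ.
Integrating by parts twice (tabular method), an antiderivative of (3*θ**2 + θ) cos(5*θ) is 3*θ**2*sin(5*θ)/5 + θ*sin(5*θ)/5 + 6*θ*cos(5*θ)/25 - 6*sin(5*θ)/125 + cos(5*θ)/25; evaluating from 0 to pi: ∫_{0}^{pi} (3*θ**2 + θ) cos(5*θ) dθ = (-6*pi/25 - 1/25) - (1/25) = -6*pi/25 - 2/25.
Hence a_5 = (2/pi)·(-6*pi/25 - 2/25) = 4*(-3*pi - 1)/(25*pi).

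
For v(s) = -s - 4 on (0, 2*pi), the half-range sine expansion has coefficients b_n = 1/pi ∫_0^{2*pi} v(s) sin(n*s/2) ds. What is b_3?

b_3 = 1/pi ∫_0^{2*pi} (-s - 4) sin(3*s/2) ds.
Integrating by parts (boundary term plus one more integral), an antiderivative of (-s - 4) sin(3*s/2) is 2*s*cos(3*s/2)/3 - 4*sin(3*s/2)/9 + 8*cos(3*s/2)/3; evaluating from 0 to 2*pi: ∫_{0}^{2*pi} (-s - 4) sin(3*s/2) ds = (-4*pi/3 - 8/3) - (8/3) = -16/3 - 4*pi/3.
Hence b_3 = (1/pi)·(-16/3 - 4*pi/3) = 4*(-4 - pi)/(3*pi).

4*(-4 - pi)/(3*pi)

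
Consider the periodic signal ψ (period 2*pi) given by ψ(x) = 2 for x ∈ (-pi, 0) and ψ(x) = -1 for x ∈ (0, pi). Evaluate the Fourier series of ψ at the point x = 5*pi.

x = 5*pi differs from x = pi by 2 full period(s), and the series is 2*pi-periodic.
At x = pi the one-sided limits are ψ(pi^-) = -1 and ψ(pi^+) = 2.
By Dirichlet's theorem the series converges to their average, [(-1) + (2)]/2 = 1/2.

1/2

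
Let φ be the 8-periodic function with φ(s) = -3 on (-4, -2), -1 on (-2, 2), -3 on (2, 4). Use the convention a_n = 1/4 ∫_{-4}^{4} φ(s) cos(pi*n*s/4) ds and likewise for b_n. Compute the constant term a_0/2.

a_0 = 1/4 ∫_{-4}^{4} φ(s) ds = 1/4 · (-16) = -4.
So the constant term a_0/2 = -2.

-2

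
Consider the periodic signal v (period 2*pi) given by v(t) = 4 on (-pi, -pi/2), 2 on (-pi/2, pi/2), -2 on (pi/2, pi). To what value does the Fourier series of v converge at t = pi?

1

At t = pi the one-sided limits are v(pi^-) = -2 and v(pi^+) = 4.
By Dirichlet's theorem the series converges to their average, [(-2) + (4)]/2 = 1.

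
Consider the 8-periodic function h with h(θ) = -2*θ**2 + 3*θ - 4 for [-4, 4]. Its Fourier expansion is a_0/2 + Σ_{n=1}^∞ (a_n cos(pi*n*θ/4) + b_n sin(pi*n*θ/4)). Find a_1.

a_1 = 1/4 ∫_{-4}^{4} h(θ) cos(pi*θ/4) dθ.
Integrating by parts twice (tabular method), an antiderivative of (-2*θ**2 + 3*θ - 4) cos(pi*θ/4) is -8*θ**2*sin(pi*θ/4)/pi + 12*θ*sin(pi*θ/4)/pi - 64*θ*cos(pi*θ/4)/pi**2 - 16*sin(pi*θ/4)/pi + 256*sin(pi*θ/4)/pi**3 + 48*cos(pi*θ/4)/pi**2; evaluating from -4 to 4: ∫_{-4}^{4} (-2*θ**2 + 3*θ - 4) cos(pi*θ/4) dθ = (208/pi**2) - (-304/pi**2) = 512/pi**2.
Hence a_1 = (1/4)·(512/pi**2) = 128/pi**2.

128/pi**2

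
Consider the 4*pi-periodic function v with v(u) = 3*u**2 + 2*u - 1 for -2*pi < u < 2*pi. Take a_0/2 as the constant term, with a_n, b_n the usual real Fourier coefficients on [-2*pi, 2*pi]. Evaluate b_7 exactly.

b_7 = (1/(2*pi)) ∫_{-2*pi}^{2*pi} v(u) sin(7*u/2) du.
Integrating by parts twice (tabular method), an antiderivative of (3*u**2 + 2*u - 1) sin(7*u/2) is -6*u**2*cos(7*u/2)/7 + 24*u*sin(7*u/2)/49 - 4*u*cos(7*u/2)/7 + 8*sin(7*u/2)/49 + 146*cos(7*u/2)/343; evaluating from -2*pi to 2*pi: ∫_{-2*pi}^{2*pi} (3*u**2 + 2*u - 1) sin(7*u/2) du = (-146/343 + 8*pi/7 + 24*pi**2/7) - (-8*pi/7 - 146/343 + 24*pi**2/7) = 16*pi/7.
Hence b_7 = (1/(2*pi))·(16*pi/7) = 8/7.

8/7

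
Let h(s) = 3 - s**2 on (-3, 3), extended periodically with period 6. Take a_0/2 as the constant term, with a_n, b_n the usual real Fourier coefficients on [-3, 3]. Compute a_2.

-9/pi**2

a_2 = 1/3 ∫_{-3}^{3} h(s) cos(2*pi*s/3) ds.
h is even and cos(2*pi*s/3) is even, so the integrand is even and a_2 = 2/3 ∫_0^{3} h(s) cos(2*pi*s/3) ds.
Integrating by parts twice (tabular method), an antiderivative of (3 - s**2) cos(2*pi*s/3) is -3*s**2*sin(2*pi*s/3)/(2*pi) - 9*s*cos(2*pi*s/3)/(2*pi**2) + 27*sin(2*pi*s/3)/(4*pi**3) + 9*sin(2*pi*s/3)/(2*pi); evaluating from 0 to 3: ∫_{0}^{3} (3 - s**2) cos(2*pi*s/3) ds = (-27/(2*pi**2)) - (0) = -27/(2*pi**2).
Hence a_2 = (2/3)·(-27/(2*pi**2)) = -9/pi**2.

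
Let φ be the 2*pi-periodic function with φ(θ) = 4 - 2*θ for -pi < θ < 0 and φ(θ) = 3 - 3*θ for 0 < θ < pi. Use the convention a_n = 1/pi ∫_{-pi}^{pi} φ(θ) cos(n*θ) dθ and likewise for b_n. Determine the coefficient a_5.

2/(25*pi)

a_5 = 1/pi ∫_{-pi}^{pi} φ(θ) cos(5*θ) dθ.
Split the integral at the breakpoints.
Integrating by parts (boundary term plus one more integral), an antiderivative of (4 - 2*θ) cos(5*θ) is -2*θ*sin(5*θ)/5 + 4*sin(5*θ)/5 - 2*cos(5*θ)/25; evaluating from -pi to 0: ∫_{-pi}^{0} (4 - 2*θ) cos(5*θ) dθ = (-2/25) - (2/25) = -4/25.
Integrating by parts (boundary term plus one more integral), an antiderivative of (3 - 3*θ) cos(5*θ) is -3*θ*sin(5*θ)/5 + 3*sin(5*θ)/5 - 3*cos(5*θ)/25; evaluating from 0 to pi: ∫_{0}^{pi} (3 - 3*θ) cos(5*θ) dθ = (3/25) - (-3/25) = 6/25.
Summing the pieces and multiplying by (1/pi) gives a_5 = 2/(25*pi).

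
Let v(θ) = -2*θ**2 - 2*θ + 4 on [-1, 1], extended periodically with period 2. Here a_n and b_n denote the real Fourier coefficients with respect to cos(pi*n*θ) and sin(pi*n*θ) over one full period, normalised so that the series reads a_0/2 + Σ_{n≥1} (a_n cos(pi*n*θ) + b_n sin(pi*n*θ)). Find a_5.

a_5 = ∫_{-1}^{1} v(θ) cos(5*pi*θ) dθ.
Integrating by parts twice (tabular method), an antiderivative of (-2*θ**2 - 2*θ + 4) cos(5*pi*θ) is -2*θ**2*sin(5*pi*θ)/(5*pi) - 2*θ*sin(5*pi*θ)/(5*pi) - 4*θ*cos(5*pi*θ)/(25*pi**2) + 4*sin(5*pi*θ)/(125*pi**3) + 4*sin(5*pi*θ)/(5*pi) - 2*cos(5*pi*θ)/(25*pi**2); evaluating from -1 to 1: ∫_{-1}^{1} (-2*θ**2 - 2*θ + 4) cos(5*pi*θ) dθ = (6/(25*pi**2)) - (-2/(25*pi**2)) = 8/(25*pi**2).
Hence a_5 = 8/(25*pi**2).

8/(25*pi**2)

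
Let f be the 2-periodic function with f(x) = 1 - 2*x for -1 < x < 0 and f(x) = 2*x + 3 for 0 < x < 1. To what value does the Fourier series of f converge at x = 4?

2

x = 4 differs from x = 0 by 2 full period(s), and the series is 2-periodic.
At x = 0 the one-sided limits are f(0^-) = 1 and f(0^+) = 3.
By Dirichlet's theorem the series converges to their average, [(1) + (3)]/2 = 2.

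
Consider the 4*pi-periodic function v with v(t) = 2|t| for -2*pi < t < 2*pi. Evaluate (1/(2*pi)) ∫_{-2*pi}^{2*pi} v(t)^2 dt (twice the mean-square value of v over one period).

(1/(2*pi)) ∫_{-2*pi}^{2*pi} v(t)^2 dt = (1/(2*pi)) · (64*pi**3/3) = 32*pi**2/3.

32*pi**2/3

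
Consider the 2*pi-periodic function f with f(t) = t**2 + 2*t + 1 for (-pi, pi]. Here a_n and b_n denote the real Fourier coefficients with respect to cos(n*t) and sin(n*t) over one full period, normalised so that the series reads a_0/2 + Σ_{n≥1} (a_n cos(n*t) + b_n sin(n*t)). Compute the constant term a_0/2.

a_0 = 1/pi ∫_{-pi}^{pi} f(t) dt = 1/pi · (2*pi*(3 + pi**2)/3) = 2 + 2*pi**2/3.
So the constant term a_0/2 = 1 + pi**2/3.

1 + pi**2/3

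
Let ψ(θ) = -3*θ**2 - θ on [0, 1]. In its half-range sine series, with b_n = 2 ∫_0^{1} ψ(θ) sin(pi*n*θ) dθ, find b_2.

4/pi

b_2 = 2 ∫_0^{1} (-3*θ**2 - θ) sin(2*pi*θ) dθ.
Integrating by parts twice (tabular method), an antiderivative of (-3*θ**2 - θ) sin(2*pi*θ) is 3*θ**2*cos(2*pi*θ)/(2*pi) - 3*θ*sin(2*pi*θ)/(2*pi**2) + θ*cos(2*pi*θ)/(2*pi) - sin(2*pi*θ)/(4*pi**2) - 3*cos(2*pi*θ)/(4*pi**3); evaluating from 0 to 1: ∫_{0}^{1} (-3*θ**2 - θ) sin(2*pi*θ) dθ = (-3/(4*pi**3) + 2/pi) - (-3/(4*pi**3)) = 2/pi.
Hence b_2 = 2·(2/pi) = 4/pi.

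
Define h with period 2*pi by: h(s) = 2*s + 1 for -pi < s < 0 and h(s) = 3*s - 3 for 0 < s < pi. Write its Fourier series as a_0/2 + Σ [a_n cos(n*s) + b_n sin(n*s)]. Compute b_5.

b_5 = 1/pi ∫_{-pi}^{pi} h(s) sin(5*s) ds.
Split the integral at the breakpoints.
Integrating by parts (boundary term plus one more integral), an antiderivative of (2*s + 1) sin(5*s) is -2*s*cos(5*s)/5 + 2*sin(5*s)/25 - cos(5*s)/5; evaluating from -pi to 0: ∫_{-pi}^{0} (2*s + 1) sin(5*s) ds = (-1/5) - (1/5 - 2*pi/5) = -2/5 + 2*pi/5.
Integrating by parts (boundary term plus one more integral), an antiderivative of (3*s - 3) sin(5*s) is -3*s*cos(5*s)/5 + 3*sin(5*s)/25 + 3*cos(5*s)/5; evaluating from 0 to pi: ∫_{0}^{pi} (3*s - 3) sin(5*s) ds = (-3/5 + 3*pi/5) - (3/5) = -6/5 + 3*pi/5.
Summing the pieces and multiplying by (1/pi) gives b_5 = (-8/5 + pi)/pi.

(-8/5 + pi)/pi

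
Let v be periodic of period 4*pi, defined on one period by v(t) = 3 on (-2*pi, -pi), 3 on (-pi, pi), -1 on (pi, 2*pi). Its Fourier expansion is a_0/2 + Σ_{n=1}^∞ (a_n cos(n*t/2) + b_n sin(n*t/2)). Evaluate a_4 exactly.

0

a_4 = (1/(2*pi)) ∫_{-2*pi}^{2*pi} v(t) cos(2*t) dt.
Split the integral at the breakpoints.
Directly, an antiderivative of (3) cos(2*t) is 3*sin(2*t)/2; evaluating from -2*pi to -pi: ∫_{-2*pi}^{-pi} (3) cos(2*t) dt = (0) - (0) = 0.
Directly, an antiderivative of (3) cos(2*t) is 3*sin(2*t)/2; evaluating from -pi to pi: ∫_{-pi}^{pi} (3) cos(2*t) dt = (0) - (0) = 0.
Directly, an antiderivative of (-1) cos(2*t) is -sin(2*t)/2; evaluating from pi to 2*pi: ∫_{pi}^{2*pi} (-1) cos(2*t) dt = (0) - (0) = 0.
Summing the pieces and multiplying by (1/(2*pi)) gives a_4 = 0.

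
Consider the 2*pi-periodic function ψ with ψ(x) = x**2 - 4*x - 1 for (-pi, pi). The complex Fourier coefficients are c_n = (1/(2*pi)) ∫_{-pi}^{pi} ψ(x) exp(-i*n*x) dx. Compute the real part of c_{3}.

-2/9

Since ψ is real-valued, Re(c_{3}) = (1/(2*pi)) ∫_{-pi}^{pi} ψ(x) cos(3*x) dx = a_{3}/2.
Integrating by parts twice (tabular method), an antiderivative of (x**2 - 4*x - 1) cos(3*x) is x**2*sin(3*x)/3 - 4*x*sin(3*x)/3 + 2*x*cos(3*x)/9 - 11*sin(3*x)/27 - 4*cos(3*x)/9; evaluating from -pi to pi: ∫_{-pi}^{pi} (x**2 - 4*x - 1) cos(3*x) dx = (4/9 - 2*pi/9) - (4/9 + 2*pi/9) = -4*pi/9.
Hence Re(c_{3}) = (1/(2*pi))·(-4*pi/9) = -2/9.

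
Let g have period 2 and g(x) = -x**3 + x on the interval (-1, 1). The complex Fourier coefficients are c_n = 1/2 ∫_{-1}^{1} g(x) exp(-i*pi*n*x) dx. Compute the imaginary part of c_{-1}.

6/pi**3

Since g is real-valued, Im(c_{-1}) = -1/2 ∫_{-1}^{1} g(x) sin(-pi*x) dx = b_{1}/2.
g is odd and sin(-pi*x) is odd, so the integrand is even: ∫_{-1}^{1} g(x) sin(-pi*x) dx = 2∫_0^{1} g(x) sin(-pi*x) dx.
Integrating by parts three times (tabular method), an antiderivative of (-x**3 + x) sin(-pi*x) is -x**3*cos(pi*x)/pi + 3*x**2*sin(pi*x)/pi**2 + 6*x*cos(pi*x)/pi**3 + x*cos(pi*x)/pi - sin(pi*x)/pi**2 - 6*sin(pi*x)/pi**4; evaluating from 0 to 1: ∫_{0}^{1} (-x**3 + x) sin(-pi*x) dx = (-6/pi**3) - (0) = -6/pi**3.
So ∫_{-1}^{1} g(x) sin(-pi*x) dx = -12/pi**3.
Hence Im(c_{-1}) = (-1/2)·(-12/pi**3) = 6/pi**3.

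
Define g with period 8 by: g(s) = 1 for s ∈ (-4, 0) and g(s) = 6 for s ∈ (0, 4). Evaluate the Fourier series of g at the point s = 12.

7/2

s = 12 differs from s = 4 by 1 full period(s), and the series is 8-periodic.
At s = 4 the one-sided limits are g(4^-) = 6 and g(4^+) = 1.
By Dirichlet's theorem the series converges to their average, [(6) + (1)]/2 = 7/2.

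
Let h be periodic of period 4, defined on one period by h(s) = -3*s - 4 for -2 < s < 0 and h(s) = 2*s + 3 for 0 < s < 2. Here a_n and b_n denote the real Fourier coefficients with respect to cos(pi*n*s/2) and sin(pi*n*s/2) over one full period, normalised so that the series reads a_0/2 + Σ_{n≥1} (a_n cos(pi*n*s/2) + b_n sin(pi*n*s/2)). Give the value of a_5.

-4/(5*pi**2)

a_5 = 1/2 ∫_{-2}^{2} h(s) cos(5*pi*s/2) ds.
Split the integral at the breakpoints.
Integrating by parts (boundary term plus one more integral), an antiderivative of (-3*s - 4) cos(5*pi*s/2) is -6*s*sin(5*pi*s/2)/(5*pi) - 8*sin(5*pi*s/2)/(5*pi) - 12*cos(5*pi*s/2)/(25*pi**2); evaluating from -2 to 0: ∫_{-2}^{0} (-3*s - 4) cos(5*pi*s/2) ds = (-12/(25*pi**2)) - (12/(25*pi**2)) = -24/(25*pi**2).
Integrating by parts (boundary term plus one more integral), an antiderivative of (2*s + 3) cos(5*pi*s/2) is 4*s*sin(5*pi*s/2)/(5*pi) + 6*sin(5*pi*s/2)/(5*pi) + 8*cos(5*pi*s/2)/(25*pi**2); evaluating from 0 to 2: ∫_{0}^{2} (2*s + 3) cos(5*pi*s/2) ds = (-8/(25*pi**2)) - (8/(25*pi**2)) = -16/(25*pi**2).
Summing the pieces and multiplying by (1/2) gives a_5 = -4/(5*pi**2).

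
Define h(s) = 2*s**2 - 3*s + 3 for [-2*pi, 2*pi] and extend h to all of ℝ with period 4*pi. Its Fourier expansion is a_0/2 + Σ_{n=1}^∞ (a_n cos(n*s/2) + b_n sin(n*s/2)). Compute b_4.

3

b_4 = (1/(2*pi)) ∫_{-2*pi}^{2*pi} h(s) sin(2*s) ds.
Integrating by parts twice (tabular method), an antiderivative of (2*s**2 - 3*s + 3) sin(2*s) is -s**2*cos(2*s) + s*sin(2*s) + 3*s*cos(2*s)/2 - 3*sin(2*s)/4 - cos(2*s); evaluating from -2*pi to 2*pi: ∫_{-2*pi}^{2*pi} (2*s**2 - 3*s + 3) sin(2*s) ds = (-4*pi**2 - 1 + 3*pi) - (-4*pi**2 - 3*pi - 1) = 6*pi.
Hence b_4 = (1/(2*pi))·(6*pi) = 3.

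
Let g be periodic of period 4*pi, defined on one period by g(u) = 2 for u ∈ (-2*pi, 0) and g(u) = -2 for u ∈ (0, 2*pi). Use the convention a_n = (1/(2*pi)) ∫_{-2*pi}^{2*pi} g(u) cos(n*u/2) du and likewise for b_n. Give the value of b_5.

b_5 = (1/(2*pi)) ∫_{-2*pi}^{2*pi} g(u) sin(5*u/2) du.
g is odd and sin(5*u/2) is odd, so the integrand is even and b_5 = 1/pi ∫_0^{2*pi} g(u) sin(5*u/2) du.
Directly, an antiderivative of (-2) sin(5*u/2) is 4*cos(5*u/2)/5; evaluating from 0 to 2*pi: ∫_{0}^{2*pi} (-2) sin(5*u/2) du = (-4/5) - (4/5) = -8/5.
Hence b_5 = (1/pi)·(-8/5) = -8/(5*pi).

-8/(5*pi)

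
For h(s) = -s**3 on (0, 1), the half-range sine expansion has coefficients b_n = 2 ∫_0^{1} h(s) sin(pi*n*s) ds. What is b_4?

(-3 + 8*pi**2)/(16*pi**3)

b_4 = 2 ∫_0^{1} (-s**3) sin(4*pi*s) ds.
Integrating by parts three times (tabular method), an antiderivative of (-s**3) sin(4*pi*s) is s**3*cos(4*pi*s)/(4*pi) - 3*s**2*sin(4*pi*s)/(16*pi**2) - 3*s*cos(4*pi*s)/(32*pi**3) + 3*sin(4*pi*s)/(128*pi**4); evaluating from 0 to 1: ∫_{0}^{1} (-s**3) sin(4*pi*s) ds = ((-3 + 8*pi**2)/(32*pi**3)) - (0) = (-3 + 8*pi**2)/(32*pi**3).
Hence b_4 = 2·((-3 + 8*pi**2)/(32*pi**3)) = (-3 + 8*pi**2)/(16*pi**3).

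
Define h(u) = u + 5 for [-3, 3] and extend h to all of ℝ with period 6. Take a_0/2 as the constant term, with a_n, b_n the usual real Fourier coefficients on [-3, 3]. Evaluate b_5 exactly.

b_5 = 1/3 ∫_{-3}^{3} h(u) sin(5*pi*u/3) du.
Integrating by parts (boundary term plus one more integral), an antiderivative of (u + 5) sin(5*pi*u/3) is -3*u*cos(5*pi*u/3)/(5*pi) + 9*sin(5*pi*u/3)/(25*pi**2) - 3*cos(5*pi*u/3)/pi; evaluating from -3 to 3: ∫_{-3}^{3} (u + 5) sin(5*pi*u/3) du = (24/(5*pi)) - (6/(5*pi)) = 18/(5*pi).
Hence b_5 = (1/3)·(18/(5*pi)) = 6/(5*pi).

6/(5*pi)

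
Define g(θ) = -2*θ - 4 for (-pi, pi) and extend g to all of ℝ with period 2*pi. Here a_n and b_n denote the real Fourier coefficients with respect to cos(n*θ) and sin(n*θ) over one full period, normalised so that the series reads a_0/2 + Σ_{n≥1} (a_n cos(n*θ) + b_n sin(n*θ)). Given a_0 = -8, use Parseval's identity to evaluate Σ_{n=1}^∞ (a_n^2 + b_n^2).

8*pi**2/3

Parseval: a_0^2/2 + Σ_{n≥1} (a_n^2+b_n^2) = 1/pi ∫_{-pi}^{pi} g(θ)^2 dθ = 8*pi**2/3 + 32.
Subtract a_0^2/2 = 32: Σ (a_n^2+b_n^2) = 8*pi**2/3.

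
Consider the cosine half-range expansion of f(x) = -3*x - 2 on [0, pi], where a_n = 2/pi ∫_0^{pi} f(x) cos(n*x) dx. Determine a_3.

a_3 = 2/pi ∫_0^{pi} (-3*x - 2) cos(3*x) dx.
Integrating by parts (boundary term plus one more integral), an antiderivative of (-3*x - 2) cos(3*x) is -x*sin(3*x) - 2*sin(3*x)/3 - cos(3*x)/3; evaluating from 0 to pi: ∫_{0}^{pi} (-3*x - 2) cos(3*x) dx = (1/3) - (-1/3) = 2/3.
Hence a_3 = (2/pi)·(2/3) = 4/(3*pi).

4/(3*pi)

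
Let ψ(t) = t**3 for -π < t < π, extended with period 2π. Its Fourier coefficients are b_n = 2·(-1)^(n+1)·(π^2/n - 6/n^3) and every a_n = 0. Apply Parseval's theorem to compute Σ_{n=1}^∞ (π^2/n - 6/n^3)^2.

pi**6/14

Parseval: Σ b_n^2 = (1/π) ∫_{-π}^{π} ψ(t)^2 dt = 2*pi**6/7.
b_n^2 = 4·(π^2/n - 6/n^3)^2, so the sum equals (2*pi**6/7)/4 = pi**6/14.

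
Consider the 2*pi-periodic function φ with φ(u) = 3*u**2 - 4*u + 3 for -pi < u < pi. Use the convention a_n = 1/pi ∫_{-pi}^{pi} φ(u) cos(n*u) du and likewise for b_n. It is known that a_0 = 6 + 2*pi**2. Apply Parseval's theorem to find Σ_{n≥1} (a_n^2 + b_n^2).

Parseval: a_0^2/2 + Σ_{n≥1} (a_n^2+b_n^2) = 1/pi ∫_{-pi}^{pi} φ(u)^2 du = 18 + 68*pi**2/3 + 18*pi**4/5.
Subtract a_0^2/2 = 2*(3 + pi**2)**2: Σ (a_n^2+b_n^2) = 8*pi**2*(20 + 3*pi**2)/15.

8*pi**2*(20 + 3*pi**2)/15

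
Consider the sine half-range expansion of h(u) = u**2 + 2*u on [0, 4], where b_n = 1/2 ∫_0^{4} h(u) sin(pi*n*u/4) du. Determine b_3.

-128/(27*pi**3) + 16/pi

b_3 = 1/2 ∫_0^{4} (u**2 + 2*u) sin(3*pi*u/4) du.
Integrating by parts twice (tabular method), an antiderivative of (u**2 + 2*u) sin(3*pi*u/4) is -4*u**2*cos(3*pi*u/4)/(3*pi) + 32*u*sin(3*pi*u/4)/(9*pi**2) - 8*u*cos(3*pi*u/4)/(3*pi) + 32*sin(3*pi*u/4)/(9*pi**2) + 128*cos(3*pi*u/4)/(27*pi**3); evaluating from 0 to 4: ∫_{0}^{4} (u**2 + 2*u) sin(3*pi*u/4) du = (-128/(27*pi**3) + 32/pi) - (128/(27*pi**3)) = -256/(27*pi**3) + 32/pi.
Hence b_3 = (1/2)·(-256/(27*pi**3) + 32/pi) = -128/(27*pi**3) + 16/pi.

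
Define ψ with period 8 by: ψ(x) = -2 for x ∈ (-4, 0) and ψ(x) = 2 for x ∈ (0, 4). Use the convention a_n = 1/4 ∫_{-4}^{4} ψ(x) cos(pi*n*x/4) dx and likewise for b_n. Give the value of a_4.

0

a_4 = 1/4 ∫_{-4}^{4} ψ(x) cos(pi*x) dx.
ψ is odd and cos(pi*x) is even, so the integrand is odd over a symmetric interval and the integral vanishes.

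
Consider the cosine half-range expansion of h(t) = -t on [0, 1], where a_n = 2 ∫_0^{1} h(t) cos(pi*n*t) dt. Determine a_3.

4/(9*pi**2)

a_3 = 2 ∫_0^{1} (-t) cos(3*pi*t) dt.
Integrating by parts (boundary term plus one more integral), an antiderivative of (-t) cos(3*pi*t) is -t*sin(3*pi*t)/(3*pi) - cos(3*pi*t)/(9*pi**2); evaluating from 0 to 1: ∫_{0}^{1} (-t) cos(3*pi*t) dt = (1/(9*pi**2)) - (-1/(9*pi**2)) = 2/(9*pi**2).
Hence a_3 = 2·(2/(9*pi**2)) = 4/(9*pi**2).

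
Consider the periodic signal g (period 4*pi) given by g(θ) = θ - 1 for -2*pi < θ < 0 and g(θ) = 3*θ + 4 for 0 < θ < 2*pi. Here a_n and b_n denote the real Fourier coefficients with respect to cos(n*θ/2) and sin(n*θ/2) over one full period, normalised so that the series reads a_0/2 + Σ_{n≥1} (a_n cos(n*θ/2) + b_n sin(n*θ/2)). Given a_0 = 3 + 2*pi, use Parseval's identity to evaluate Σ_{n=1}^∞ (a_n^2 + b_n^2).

25/2 + 20*pi + 34*pi**2/3

Parseval: a_0^2/2 + Σ_{n≥1} (a_n^2+b_n^2) = (1/(2*pi)) ∫_{-2*pi}^{2*pi} g(θ)^2 dθ = 17 + 26*pi + 40*pi**2/3.
Subtract a_0^2/2 = (3 + 2*pi)**2/2: Σ (a_n^2+b_n^2) = 25/2 + 20*pi + 34*pi**2/3.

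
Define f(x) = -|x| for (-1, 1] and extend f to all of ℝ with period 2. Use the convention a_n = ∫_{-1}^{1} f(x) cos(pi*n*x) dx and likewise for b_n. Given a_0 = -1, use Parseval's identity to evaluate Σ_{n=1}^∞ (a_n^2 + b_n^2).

Parseval: a_0^2/2 + Σ_{n≥1} (a_n^2+b_n^2) = ∫_{-1}^{1} f(x)^2 dx = 2/3.
Subtract a_0^2/2 = 1/2: Σ (a_n^2+b_n^2) = 1/6.

1/6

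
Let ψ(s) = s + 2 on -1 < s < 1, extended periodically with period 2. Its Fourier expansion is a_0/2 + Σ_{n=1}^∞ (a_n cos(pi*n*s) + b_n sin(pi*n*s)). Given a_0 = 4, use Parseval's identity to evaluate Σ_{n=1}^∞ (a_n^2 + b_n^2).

2/3

Parseval: a_0^2/2 + Σ_{n≥1} (a_n^2+b_n^2) = ∫_{-1}^{1} ψ(s)^2 ds = 26/3.
Subtract a_0^2/2 = 8: Σ (a_n^2+b_n^2) = 2/3.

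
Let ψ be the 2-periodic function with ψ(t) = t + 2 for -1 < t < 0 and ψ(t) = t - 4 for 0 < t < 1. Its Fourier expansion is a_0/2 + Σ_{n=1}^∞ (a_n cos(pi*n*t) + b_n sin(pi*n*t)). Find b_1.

b_1 = ∫_{-1}^{1} ψ(t) sin(pi*t) dt.
Split the integral at the breakpoints.
Integrating by parts (boundary term plus one more integral), an antiderivative of (t + 2) sin(pi*t) is -t*cos(pi*t)/pi + sin(pi*t)/pi**2 - 2*cos(pi*t)/pi; evaluating from -1 to 0: ∫_{-1}^{0} (t + 2) sin(pi*t) dt = (-2/pi) - (1/pi) = -3/pi.
Integrating by parts (boundary term plus one more integral), an antiderivative of (t - 4) sin(pi*t) is -t*cos(pi*t)/pi + sin(pi*t)/pi**2 + 4*cos(pi*t)/pi; evaluating from 0 to 1: ∫_{0}^{1} (t - 4) sin(pi*t) dt = (-3/pi) - (4/pi) = -7/pi.
Summing the pieces gives b_1 = -10/pi.

-10/pi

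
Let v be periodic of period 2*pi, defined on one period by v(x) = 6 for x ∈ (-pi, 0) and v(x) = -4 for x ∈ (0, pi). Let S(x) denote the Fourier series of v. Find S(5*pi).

1

x = 5*pi differs from x = pi by 2 full period(s), and the series is 2*pi-periodic.
At x = pi the one-sided limits are v(pi^-) = -4 and v(pi^+) = 6.
By Dirichlet's theorem the series converges to their average, [(-4) + (6)]/2 = 1.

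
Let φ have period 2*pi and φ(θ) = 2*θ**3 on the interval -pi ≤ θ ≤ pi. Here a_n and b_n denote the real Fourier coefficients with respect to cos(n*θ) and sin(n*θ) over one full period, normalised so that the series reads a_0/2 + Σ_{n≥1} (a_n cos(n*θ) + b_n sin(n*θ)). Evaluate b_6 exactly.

1/9 - 2*pi**2/3

b_6 = 1/pi ∫_{-pi}^{pi} φ(θ) sin(6*θ) dθ.
φ is odd and sin(6*θ) is odd, so the integrand is even and b_6 = 2/pi ∫_0^{pi} φ(θ) sin(6*θ) dθ.
Integrating by parts three times (tabular method), an antiderivative of (2*θ**3) sin(6*θ) is -θ**3*cos(6*θ)/3 + θ**2*sin(6*θ)/6 + θ*cos(6*θ)/18 - sin(6*θ)/108; evaluating from 0 to pi: ∫_{0}^{pi} (2*θ**3) sin(6*θ) dθ = (-pi**3/3 + pi/18) - (0) = -pi**3/3 + pi/18.
Hence b_6 = (2/pi)·(-pi**3/3 + pi/18) = 1/9 - 2*pi**2/3.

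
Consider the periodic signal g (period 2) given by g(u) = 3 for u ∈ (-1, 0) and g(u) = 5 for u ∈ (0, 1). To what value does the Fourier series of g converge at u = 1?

u = 1 differs from u = -1 by 1 full period(s), and the series is 2-periodic.
At u = -1 the one-sided limits are g(-1^-) = 5 and g(-1^+) = 3.
By Dirichlet's theorem the series converges to their average, [(5) + (3)]/2 = 4.

4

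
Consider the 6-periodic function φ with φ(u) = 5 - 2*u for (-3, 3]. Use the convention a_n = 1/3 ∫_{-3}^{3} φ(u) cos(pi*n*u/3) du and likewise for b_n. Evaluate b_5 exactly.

-12/(5*pi)

b_5 = 1/3 ∫_{-3}^{3} φ(u) sin(5*pi*u/3) du.
Integrating by parts (boundary term plus one more integral), an antiderivative of (5 - 2*u) sin(5*pi*u/3) is 6*u*cos(5*pi*u/3)/(5*pi) - 18*sin(5*pi*u/3)/(25*pi**2) - 3*cos(5*pi*u/3)/pi; evaluating from -3 to 3: ∫_{-3}^{3} (5 - 2*u) sin(5*pi*u/3) du = (-3/(5*pi)) - (33/(5*pi)) = -36/(5*pi).
Hence b_5 = (1/3)·(-36/(5*pi)) = -12/(5*pi).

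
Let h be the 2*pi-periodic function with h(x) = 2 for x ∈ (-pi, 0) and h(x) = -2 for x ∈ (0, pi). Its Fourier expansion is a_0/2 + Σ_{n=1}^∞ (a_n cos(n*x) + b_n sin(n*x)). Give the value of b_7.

-8/(7*pi)

b_7 = 1/pi ∫_{-pi}^{pi} h(x) sin(7*x) dx.
h is odd and sin(7*x) is odd, so the integrand is even and b_7 = 2/pi ∫_0^{pi} h(x) sin(7*x) dx.
Directly, an antiderivative of (-2) sin(7*x) is 2*cos(7*x)/7; evaluating from 0 to pi: ∫_{0}^{pi} (-2) sin(7*x) dx = (-2/7) - (2/7) = -4/7.
Hence b_7 = (2/pi)·(-4/7) = -8/(7*pi).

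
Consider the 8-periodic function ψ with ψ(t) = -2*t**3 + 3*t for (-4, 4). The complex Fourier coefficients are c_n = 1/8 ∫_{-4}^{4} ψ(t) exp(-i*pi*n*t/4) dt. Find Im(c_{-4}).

-12/pi**3 + 29/pi

Since ψ is real-valued, Im(c_{-4}) = -1/8 ∫_{-4}^{4} ψ(t) sin(-pi*t) dt = b_{4}/2.
ψ is odd and sin(-pi*t) is odd, so the integrand is even: ∫_{-4}^{4} ψ(t) sin(-pi*t) dt = 2∫_0^{4} ψ(t) sin(-pi*t) dt.
Integrating by parts three times (tabular method), an antiderivative of (-2*t**3 + 3*t) sin(-pi*t) is -2*t**3*cos(pi*t)/pi + 6*t**2*sin(pi*t)/pi**2 + 12*t*cos(pi*t)/pi**3 + 3*t*cos(pi*t)/pi - 3*sin(pi*t)/pi**2 - 12*sin(pi*t)/pi**4; evaluating from 0 to 4: ∫_{0}^{4} (-2*t**3 + 3*t) sin(-pi*t) dt = (-116/pi + 48/pi**3) - (0) = -116/pi + 48/pi**3.
So ∫_{-4}^{4} ψ(t) sin(-pi*t) dt = -232/pi + 96/pi**3.
Hence Im(c_{-4}) = (-1/8)·(-232/pi + 96/pi**3) = -12/pi**3 + 29/pi.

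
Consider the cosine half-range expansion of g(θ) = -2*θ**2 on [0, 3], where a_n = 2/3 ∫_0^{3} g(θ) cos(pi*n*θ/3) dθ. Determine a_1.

a_1 = 2/3 ∫_0^{3} (-2*θ**2) cos(pi*θ/3) dθ.
Integrating by parts twice (tabular method), an antiderivative of (-2*θ**2) cos(pi*θ/3) is -6*θ**2*sin(pi*θ/3)/pi - 36*θ*cos(pi*θ/3)/pi**2 + 108*sin(pi*θ/3)/pi**3; evaluating from 0 to 3: ∫_{0}^{3} (-2*θ**2) cos(pi*θ/3) dθ = (108/pi**2) - (0) = 108/pi**2.
Hence a_1 = (2/3)·(108/pi**2) = 72/pi**2.

72/pi**2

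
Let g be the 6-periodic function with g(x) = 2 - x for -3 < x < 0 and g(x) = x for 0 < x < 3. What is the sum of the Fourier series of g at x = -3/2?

7/2

g is continuous at x = -3/2 with value 7/2, so the series converges to 7/2 there.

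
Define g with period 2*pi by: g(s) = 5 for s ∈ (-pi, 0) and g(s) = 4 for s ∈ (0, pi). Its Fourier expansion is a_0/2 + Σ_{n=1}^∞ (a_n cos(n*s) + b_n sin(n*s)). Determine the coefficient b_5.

-2/(5*pi)

b_5 = 1/pi ∫_{-pi}^{pi} g(s) sin(5*s) ds.
Split the integral at the breakpoints.
Directly, an antiderivative of (5) sin(5*s) is -cos(5*s); evaluating from -pi to 0: ∫_{-pi}^{0} (5) sin(5*s) ds = (-1) - (1) = -2.
Directly, an antiderivative of (4) sin(5*s) is -4*cos(5*s)/5; evaluating from 0 to pi: ∫_{0}^{pi} (4) sin(5*s) ds = (4/5) - (-4/5) = 8/5.
Summing the pieces and multiplying by (1/pi) gives b_5 = -2/(5*pi).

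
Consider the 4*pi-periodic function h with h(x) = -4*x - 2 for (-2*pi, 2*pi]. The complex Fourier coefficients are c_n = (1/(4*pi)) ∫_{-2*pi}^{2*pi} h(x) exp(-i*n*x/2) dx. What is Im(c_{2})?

-4

Since h is real-valued, Im(c_{2}) = -(1/(4*pi)) ∫_{-2*pi}^{2*pi} h(x) sin(x) dx = -b_{2}/2.
Integrating by parts (boundary term plus one more integral), an antiderivative of (-4*x - 2) sin(x) is 4*x*cos(x) - 4*sin(x) + 2*cos(x); evaluating from -2*pi to 2*pi: ∫_{-2*pi}^{2*pi} (-4*x - 2) sin(x) dx = (2 + 8*pi) - (2 - 8*pi) = 16*pi.
Hence Im(c_{2}) = (-1/(4*pi))·(16*pi) = -4.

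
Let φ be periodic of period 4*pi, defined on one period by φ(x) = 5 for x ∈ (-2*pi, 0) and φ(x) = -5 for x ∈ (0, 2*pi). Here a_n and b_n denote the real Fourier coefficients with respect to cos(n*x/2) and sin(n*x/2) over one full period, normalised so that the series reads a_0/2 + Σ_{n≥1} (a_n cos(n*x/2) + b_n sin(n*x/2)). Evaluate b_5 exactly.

-4/pi

b_5 = (1/(2*pi)) ∫_{-2*pi}^{2*pi} φ(x) sin(5*x/2) dx.
φ is odd and sin(5*x/2) is odd, so the integrand is even and b_5 = 1/pi ∫_0^{2*pi} φ(x) sin(5*x/2) dx.
Directly, an antiderivative of (-5) sin(5*x/2) is 2*cos(5*x/2); evaluating from 0 to 2*pi: ∫_{0}^{2*pi} (-5) sin(5*x/2) dx = (-2) - (2) = -4.
Hence b_5 = (1/pi)·(-4) = -4/pi.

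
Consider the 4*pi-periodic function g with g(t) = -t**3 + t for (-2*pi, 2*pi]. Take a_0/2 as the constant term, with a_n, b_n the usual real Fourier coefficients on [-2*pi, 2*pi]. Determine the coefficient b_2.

b_2 = (1/(2*pi)) ∫_{-2*pi}^{2*pi} g(t) sin(t) dt.
g is odd and sin(t) is odd, so the integrand is even and b_2 = 1/pi ∫_0^{2*pi} g(t) sin(t) dt.
Integrating by parts three times (tabular method), an antiderivative of (-t**3 + t) sin(t) is t**3*cos(t) - 3*t**2*sin(t) - 7*t*cos(t) + 7*sin(t); evaluating from 0 to 2*pi: ∫_{0}^{2*pi} (-t**3 + t) sin(t) dt = (-14*pi + 8*pi**3) - (0) = -14*pi + 8*pi**3.
Hence b_2 = (1/pi)·(-14*pi + 8*pi**3) = -14 + 8*pi**2.

-14 + 8*pi**2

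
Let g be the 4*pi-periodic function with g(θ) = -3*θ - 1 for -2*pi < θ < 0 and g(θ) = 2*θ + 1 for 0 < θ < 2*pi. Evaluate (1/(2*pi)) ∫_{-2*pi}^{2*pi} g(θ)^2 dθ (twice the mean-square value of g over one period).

-2*pi + 2 + 52*pi**2/3

(1/(2*pi)) ∫_{-2*pi}^{2*pi} g(θ)^2 dθ = (1/(2*pi)) · (4*pi*(-3*pi + 3 + 26*pi**2)/3) = -2*pi + 2 + 52*pi**2/3.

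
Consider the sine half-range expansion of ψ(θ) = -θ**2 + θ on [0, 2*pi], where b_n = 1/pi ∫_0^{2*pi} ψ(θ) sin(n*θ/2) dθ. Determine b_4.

-1 + 2*pi

b_4 = 1/pi ∫_0^{2*pi} (-θ**2 + θ) sin(2*θ) dθ.
Integrating by parts twice (tabular method), an antiderivative of (-θ**2 + θ) sin(2*θ) is θ**2*cos(2*θ)/2 - θ*sin(2*θ)/2 - θ*cos(2*θ)/2 + sin(2*θ)/4 - cos(2*θ)/4; evaluating from 0 to 2*pi: ∫_{0}^{2*pi} (-θ**2 + θ) sin(2*θ) dθ = (-pi - 1/4 + 2*pi**2) - (-1/4) = pi*(-1 + 2*pi).
Hence b_4 = (1/pi)·(pi*(-1 + 2*pi)) = -1 + 2*pi.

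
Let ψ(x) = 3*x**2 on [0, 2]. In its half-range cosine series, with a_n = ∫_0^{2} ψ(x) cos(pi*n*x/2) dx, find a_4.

a_4 = ∫_0^{2} (3*x**2) cos(2*pi*x) dx.
Integrating by parts twice (tabular method), an antiderivative of (3*x**2) cos(2*pi*x) is 3*x**2*sin(2*pi*x)/(2*pi) + 3*x*cos(2*pi*x)/(2*pi**2) - 3*sin(2*pi*x)/(4*pi**3); evaluating from 0 to 2: ∫_{0}^{2} (3*x**2) cos(2*pi*x) dx = (3/pi**2) - (0) = 3/pi**2.
Hence a_4 = 3/pi**2.

3/pi**2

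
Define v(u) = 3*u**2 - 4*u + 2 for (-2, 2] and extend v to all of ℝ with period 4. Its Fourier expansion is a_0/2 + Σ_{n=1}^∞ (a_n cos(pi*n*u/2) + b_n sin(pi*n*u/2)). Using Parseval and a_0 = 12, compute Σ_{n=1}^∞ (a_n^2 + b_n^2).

1024/15

Parseval: a_0^2/2 + Σ_{n≥1} (a_n^2+b_n^2) = 1/2 ∫_{-2}^{2} v(u)^2 du = 2104/15.
Subtract a_0^2/2 = 72: Σ (a_n^2+b_n^2) = 1024/15.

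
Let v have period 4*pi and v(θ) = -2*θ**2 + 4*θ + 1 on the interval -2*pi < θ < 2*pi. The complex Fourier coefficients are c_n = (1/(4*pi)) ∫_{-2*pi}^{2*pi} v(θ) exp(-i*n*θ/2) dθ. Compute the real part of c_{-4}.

-1

Since v is real-valued, Re(c_{-4}) = (1/(4*pi)) ∫_{-2*pi}^{2*pi} v(θ) cos(-2*θ) dθ = a_{4}/2.
Integrating by parts twice (tabular method), an antiderivative of (-2*θ**2 + 4*θ + 1) cos(-2*θ) is -θ**2*sin(2*θ) + 2*θ*sin(2*θ) - θ*cos(2*θ) + sin(2*θ) + cos(2*θ); evaluating from -2*pi to 2*pi: ∫_{-2*pi}^{2*pi} (-2*θ**2 + 4*θ + 1) cos(-2*θ) dθ = (1 - 2*pi) - (1 + 2*pi) = -4*pi.
Hence Re(c_{-4}) = (1/(4*pi))·(-4*pi) = -1.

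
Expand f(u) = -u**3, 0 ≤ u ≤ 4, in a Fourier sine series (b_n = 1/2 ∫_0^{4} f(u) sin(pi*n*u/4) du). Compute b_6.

32*(-1 + 6*pi**2)/(9*pi**3)

b_6 = 1/2 ∫_0^{4} (-u**3) sin(3*pi*u/2) du.
Integrating by parts three times (tabular method), an antiderivative of (-u**3) sin(3*pi*u/2) is 2*u**3*cos(3*pi*u/2)/(3*pi) - 4*u**2*sin(3*pi*u/2)/(3*pi**2) - 16*u*cos(3*pi*u/2)/(9*pi**3) + 32*sin(3*pi*u/2)/(27*pi**4); evaluating from 0 to 4: ∫_{0}^{4} (-u**3) sin(3*pi*u/2) du = (64*(-1 + 6*pi**2)/(9*pi**3)) - (0) = 64*(-1 + 6*pi**2)/(9*pi**3).
Hence b_6 = (1/2)·(64*(-1 + 6*pi**2)/(9*pi**3)) = 32*(-1 + 6*pi**2)/(9*pi**3).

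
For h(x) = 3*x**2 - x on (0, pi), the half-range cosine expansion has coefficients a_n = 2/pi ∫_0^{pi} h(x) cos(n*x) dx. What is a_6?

1/3

a_6 = 2/pi ∫_0^{pi} (3*x**2 - x) cos(6*x) dx.
Integrating by parts twice (tabular method), an antiderivative of (3*x**2 - x) cos(6*x) is x**2*sin(6*x)/2 - x*sin(6*x)/6 + x*cos(6*x)/6 - sin(6*x)/36 - cos(6*x)/36; evaluating from 0 to pi: ∫_{0}^{pi} (3*x**2 - x) cos(6*x) dx = (-1/36 + pi/6) - (-1/36) = pi/6.
Hence a_6 = (2/pi)·(pi/6) = 1/3.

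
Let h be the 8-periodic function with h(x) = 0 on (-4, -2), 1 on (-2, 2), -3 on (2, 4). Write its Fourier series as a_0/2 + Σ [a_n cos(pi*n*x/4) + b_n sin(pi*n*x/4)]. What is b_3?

-1/pi

b_3 = 1/4 ∫_{-4}^{4} h(x) sin(3*pi*x/4) dx.
Split the integral at the breakpoints.
∫_{-4}^{-2} (0) sin(3*pi*x/4) dx = 0.
Directly, an antiderivative of (1) sin(3*pi*x/4) is -4*cos(3*pi*x/4)/(3*pi); evaluating from -2 to 2: ∫_{-2}^{2} (1) sin(3*pi*x/4) dx = (0) - (0) = 0.
Directly, an antiderivative of (-3) sin(3*pi*x/4) is 4*cos(3*pi*x/4)/pi; evaluating from 2 to 4: ∫_{2}^{4} (-3) sin(3*pi*x/4) dx = (-4/pi) - (0) = -4/pi.
Summing the pieces and multiplying by (1/4) gives b_3 = -1/pi.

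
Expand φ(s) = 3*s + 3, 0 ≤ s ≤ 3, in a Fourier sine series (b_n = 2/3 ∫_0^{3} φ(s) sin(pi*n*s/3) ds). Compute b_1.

30/pi

b_1 = 2/3 ∫_0^{3} (3*s + 3) sin(pi*s/3) ds.
Integrating by parts (boundary term plus one more integral), an antiderivative of (3*s + 3) sin(pi*s/3) is -9*s*cos(pi*s/3)/pi + 27*sin(pi*s/3)/pi**2 - 9*cos(pi*s/3)/pi; evaluating from 0 to 3: ∫_{0}^{3} (3*s + 3) sin(pi*s/3) ds = (36/pi) - (-9/pi) = 45/pi.
Hence b_1 = (2/3)·(45/pi) = 30/pi.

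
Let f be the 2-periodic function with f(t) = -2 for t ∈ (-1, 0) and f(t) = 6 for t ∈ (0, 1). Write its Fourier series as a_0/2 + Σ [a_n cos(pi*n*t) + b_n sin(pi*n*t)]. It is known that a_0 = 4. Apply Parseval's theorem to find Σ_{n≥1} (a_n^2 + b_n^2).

Parseval: a_0^2/2 + Σ_{n≥1} (a_n^2+b_n^2) = ∫_{-1}^{1} f(t)^2 dt = 40.
Subtract a_0^2/2 = 8: Σ (a_n^2+b_n^2) = 32.

32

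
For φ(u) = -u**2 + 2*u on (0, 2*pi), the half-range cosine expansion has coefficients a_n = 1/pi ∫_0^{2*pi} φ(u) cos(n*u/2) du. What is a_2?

a_2 = 1/pi ∫_0^{2*pi} (-u**2 + 2*u) cos(u) du.
Integrating by parts twice (tabular method), an antiderivative of (-u**2 + 2*u) cos(u) is -u**2*sin(u) + 2*u*sin(u) - 2*u*cos(u) + 2*sin(u) + 2*cos(u); evaluating from 0 to 2*pi: ∫_{0}^{2*pi} (-u**2 + 2*u) cos(u) du = (2 - 4*pi) - (2) = -4*pi.
Hence a_2 = (1/pi)·(-4*pi) = -4.

-4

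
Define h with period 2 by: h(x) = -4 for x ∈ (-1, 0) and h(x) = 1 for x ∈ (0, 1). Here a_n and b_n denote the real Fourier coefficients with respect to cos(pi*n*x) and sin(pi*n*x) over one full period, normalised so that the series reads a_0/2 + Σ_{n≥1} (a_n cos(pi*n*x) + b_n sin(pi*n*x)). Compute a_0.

a_0 = ∫_{-1}^{1} h(x) dx = -3.

-3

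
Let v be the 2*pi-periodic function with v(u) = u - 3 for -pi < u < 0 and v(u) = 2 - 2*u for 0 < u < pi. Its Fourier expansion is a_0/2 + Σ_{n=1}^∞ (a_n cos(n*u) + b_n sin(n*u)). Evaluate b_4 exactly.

1/4

b_4 = 1/pi ∫_{-pi}^{pi} v(u) sin(4*u) du.
Split the integral at the breakpoints.
Integrating by parts (boundary term plus one more integral), an antiderivative of (u - 3) sin(4*u) is -u*cos(4*u)/4 + sin(4*u)/16 + 3*cos(4*u)/4; evaluating from -pi to 0: ∫_{-pi}^{0} (u - 3) sin(4*u) du = (3/4) - (3/4 + pi/4) = -pi/4.
Integrating by parts (boundary term plus one more integral), an antiderivative of (2 - 2*u) sin(4*u) is u*cos(4*u)/2 - sin(4*u)/8 - cos(4*u)/2; evaluating from 0 to pi: ∫_{0}^{pi} (2 - 2*u) sin(4*u) du = (-1/2 + pi/2) - (-1/2) = pi/2.
Summing the pieces and multiplying by (1/pi) gives b_4 = 1/4.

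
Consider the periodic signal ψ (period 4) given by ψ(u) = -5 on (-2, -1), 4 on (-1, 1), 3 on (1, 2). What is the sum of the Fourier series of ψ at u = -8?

4

u = -8 differs from u = 0 by -2 full period(s), and the series is 4-periodic.
ψ is continuous at u = 0 with value 4, so the series converges to 4 there.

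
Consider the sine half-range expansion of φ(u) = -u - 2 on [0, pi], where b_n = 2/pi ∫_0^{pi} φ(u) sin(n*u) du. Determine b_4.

1/2

b_4 = 2/pi ∫_0^{pi} (-u - 2) sin(4*u) du.
Integrating by parts (boundary term plus one more integral), an antiderivative of (-u - 2) sin(4*u) is u*cos(4*u)/4 - sin(4*u)/16 + cos(4*u)/2; evaluating from 0 to pi: ∫_{0}^{pi} (-u - 2) sin(4*u) du = (1/2 + pi/4) - (1/2) = pi/4.
Hence b_4 = (2/pi)·(pi/4) = 1/2.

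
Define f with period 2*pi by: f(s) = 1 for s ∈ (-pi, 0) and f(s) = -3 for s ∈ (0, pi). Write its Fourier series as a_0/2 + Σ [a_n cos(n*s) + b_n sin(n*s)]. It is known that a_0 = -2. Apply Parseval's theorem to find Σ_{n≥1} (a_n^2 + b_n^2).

8

Parseval: a_0^2/2 + Σ_{n≥1} (a_n^2+b_n^2) = 1/pi ∫_{-pi}^{pi} f(s)^2 ds = 10.
Subtract a_0^2/2 = 2: Σ (a_n^2+b_n^2) = 8.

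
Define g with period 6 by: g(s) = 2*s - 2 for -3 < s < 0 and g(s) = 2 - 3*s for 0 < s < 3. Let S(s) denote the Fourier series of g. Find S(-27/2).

s = -27/2 differs from s = -3/2 by -2 full period(s), and the series is 6-periodic.
g is continuous at s = -3/2 with value -5, so the series converges to -5 there.

-5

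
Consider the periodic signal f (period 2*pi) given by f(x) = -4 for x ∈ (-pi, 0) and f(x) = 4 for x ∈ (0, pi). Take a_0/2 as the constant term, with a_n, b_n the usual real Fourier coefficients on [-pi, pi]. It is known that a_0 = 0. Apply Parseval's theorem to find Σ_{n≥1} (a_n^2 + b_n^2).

Parseval: a_0^2/2 + Σ_{n≥1} (a_n^2+b_n^2) = 1/pi ∫_{-pi}^{pi} f(x)^2 dx = 32.
Subtract a_0^2/2 = 0: Σ (a_n^2+b_n^2) = 32.

32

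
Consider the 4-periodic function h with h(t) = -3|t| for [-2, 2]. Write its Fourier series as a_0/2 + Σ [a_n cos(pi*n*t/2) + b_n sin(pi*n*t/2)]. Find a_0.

a_0 = 1/2 ∫_{-2}^{2} h(t) dt = 1/2 · (-12) = -6.

-6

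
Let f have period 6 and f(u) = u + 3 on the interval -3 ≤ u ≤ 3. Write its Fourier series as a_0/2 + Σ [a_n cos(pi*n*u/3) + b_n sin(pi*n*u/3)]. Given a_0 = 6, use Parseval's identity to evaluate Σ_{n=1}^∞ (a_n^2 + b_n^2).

6

Parseval: a_0^2/2 + Σ_{n≥1} (a_n^2+b_n^2) = 1/3 ∫_{-3}^{3} f(u)^2 du = 24.
Subtract a_0^2/2 = 18: Σ (a_n^2+b_n^2) = 6.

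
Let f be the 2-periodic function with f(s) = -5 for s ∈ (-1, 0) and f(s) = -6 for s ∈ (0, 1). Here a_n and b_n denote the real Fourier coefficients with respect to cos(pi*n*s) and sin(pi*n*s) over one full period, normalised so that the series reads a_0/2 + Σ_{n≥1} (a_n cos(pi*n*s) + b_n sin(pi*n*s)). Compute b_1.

b_1 = ∫_{-1}^{1} f(s) sin(pi*s) ds.
Split the integral at the breakpoints.
Directly, an antiderivative of (-5) sin(pi*s) is 5*cos(pi*s)/pi; evaluating from -1 to 0: ∫_{-1}^{0} (-5) sin(pi*s) ds = (5/pi) - (-5/pi) = 10/pi.
Directly, an antiderivative of (-6) sin(pi*s) is 6*cos(pi*s)/pi; evaluating from 0 to 1: ∫_{0}^{1} (-6) sin(pi*s) ds = (-6/pi) - (6/pi) = -12/pi.
Summing the pieces gives b_1 = -2/pi.

-2/pi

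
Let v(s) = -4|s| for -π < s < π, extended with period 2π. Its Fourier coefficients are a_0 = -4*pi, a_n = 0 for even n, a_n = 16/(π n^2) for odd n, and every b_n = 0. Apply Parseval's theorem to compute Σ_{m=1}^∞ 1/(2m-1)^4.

pi**4/96

Parseval: a_0^2/2 + Σ a_n^2 = (1/π) ∫_{-π}^{π} v(s)^2 ds = 32*pi**2/3.
Subtract a_0^2/2 = 8*pi**2: Σ a_n^2 = 8*pi**2/3.
Only odd n contribute, with a_n^2 = 256/(π^2 n^4), so Σ_{m≥1} 1/(2m-1)^4 = π^2·(8*pi**2/3)/256 = pi**4/96.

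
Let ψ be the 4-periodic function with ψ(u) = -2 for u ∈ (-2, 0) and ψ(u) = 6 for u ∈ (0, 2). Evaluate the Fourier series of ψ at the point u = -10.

2

u = -10 differs from u = -2 by -2 full period(s), and the series is 4-periodic.
At u = -2 the one-sided limits are ψ(-2^-) = 6 and ψ(-2^+) = -2.
By Dirichlet's theorem the series converges to their average, [(6) + (-2)]/2 = 2.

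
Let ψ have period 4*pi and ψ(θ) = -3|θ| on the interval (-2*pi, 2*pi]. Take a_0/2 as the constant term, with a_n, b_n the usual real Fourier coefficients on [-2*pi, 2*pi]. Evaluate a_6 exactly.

a_6 = (1/(2*pi)) ∫_{-2*pi}^{2*pi} ψ(θ) cos(3*θ) dθ.
ψ is even and cos(3*θ) is even, so the integrand is even and a_6 = 1/pi ∫_0^{2*pi} ψ(θ) cos(3*θ) dθ.
Integrating by parts (boundary term plus one more integral), an antiderivative of (-3*θ) cos(3*θ) is -θ*sin(3*θ) - cos(3*θ)/3; evaluating from 0 to 2*pi: ∫_{0}^{2*pi} (-3*θ) cos(3*θ) dθ = (-1/3) - (-1/3) = 0.
Hence a_6 = (1/pi)·(0) = 0.

0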